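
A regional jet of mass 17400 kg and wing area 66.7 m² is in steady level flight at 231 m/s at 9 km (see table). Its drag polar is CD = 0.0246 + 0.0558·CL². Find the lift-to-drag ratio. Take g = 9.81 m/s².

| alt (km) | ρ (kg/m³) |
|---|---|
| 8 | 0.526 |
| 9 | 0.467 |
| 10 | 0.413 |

L/D = 7.62

At 9 km, from the table: ρ = 0.467 kg/m³.
Level flight ⇒ L = W = m·g = 17400 × 9.81 = 1.7069×10^5 N.
q = ½ρv² = ½ × 0.467 × 231² = 12460 Pa.
CL = 2W/(ρv²S) = 2×1.7069×10^5/(0.467×231²×66.7) = 0.2054.
CD = 0.0246 + 0.0558 × 0.2054² = 0.02695.
L/D = CL/CD = 0.2054 / 0.02695 = 7.62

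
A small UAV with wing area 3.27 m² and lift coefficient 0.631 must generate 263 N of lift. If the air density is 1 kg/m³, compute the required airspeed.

L = ½ρv²S·CL ⇒ v = √(2L/(ρ·S·CL))
v = √(2 × 263 / (1 × 3.27 × 0.631)) = √254.9 = 16 m/s

v = 16 m/s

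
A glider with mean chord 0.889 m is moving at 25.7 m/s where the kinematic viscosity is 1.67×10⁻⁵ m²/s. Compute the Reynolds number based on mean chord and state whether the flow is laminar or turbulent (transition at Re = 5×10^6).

Re = v·c/ν = 25.7 × 0.889 / (1.67×10⁻⁵) = 1.37×10^6
Since 1.37×10^6 < 5×10^6, the flow is laminar.

Re = 1.37×10^6 (laminar)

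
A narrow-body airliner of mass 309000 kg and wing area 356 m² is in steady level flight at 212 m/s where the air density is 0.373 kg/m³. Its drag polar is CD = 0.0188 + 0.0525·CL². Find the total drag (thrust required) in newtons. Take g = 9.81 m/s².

D = 2.18×10^5 N

Weight W = mg = 309000 × 9.81 = 3.0313×10^6 N; in level flight L = W.
Dynamic pressure q = 0.5 × 0.373 × 212² = 8382 Pa.
CL = 2W/(ρv²S) = 2×3.0313×10^6/(0.373×212²×356) = 1.016.
CD = 0.0188 + 0.0525 × 1.016² = 0.07298.
D = q·S·CD = 8382 × 356 × 0.07298 = 2.178×10^5 N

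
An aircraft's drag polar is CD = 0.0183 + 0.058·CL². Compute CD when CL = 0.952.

CD = 0.0709

CD = 0.0183 + 0.058 × 0.952² = 0.0183 + 0.05257 = 0.0709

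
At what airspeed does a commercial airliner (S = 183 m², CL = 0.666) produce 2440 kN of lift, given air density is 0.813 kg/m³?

L = ½ρv²S·CL ⇒ v = √(2L/(ρ·S·CL))
v = √(2 × 2.44×10^6 / (0.813 × 183 × 0.666)) = √49250 = 222 m/s

v = 222 m/s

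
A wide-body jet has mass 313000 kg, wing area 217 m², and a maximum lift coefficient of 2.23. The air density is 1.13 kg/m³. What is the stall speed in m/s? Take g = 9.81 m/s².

At stall, lift equals weight: L = W = m·g = 313000 × 9.81 = 3.071×10^6 N.
From L = ½ρV²S·CL,max = W: V_stall = √(2W/(ρSCL,max)) = √(2·3.071×10^6/(1.13·217·2.23))
V_stall = √11230 = 106 m/s

V_stall = 106 m/s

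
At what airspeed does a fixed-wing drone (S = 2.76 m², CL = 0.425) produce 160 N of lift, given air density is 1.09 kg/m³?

L = ½ρv²S·CL ⇒ v = √(2L/(ρ·S·CL))
v = √(2 × 160 / (1.09 × 2.76 × 0.425)) = √250.3 = 15.8 m/s

v = 15.8 m/s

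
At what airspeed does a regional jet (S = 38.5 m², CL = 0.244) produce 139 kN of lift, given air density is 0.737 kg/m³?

v = 200 m/s

L = ½ρv²S·CL ⇒ v = √(2L/(ρ·S·CL))
v = √(2 × 1.39×10^5 / (0.737 × 38.5 × 0.244)) = √40150 = 200 m/s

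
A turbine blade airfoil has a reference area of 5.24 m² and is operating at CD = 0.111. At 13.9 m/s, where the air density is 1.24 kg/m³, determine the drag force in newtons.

D = 69.7 N

Dynamic pressure q = ½ρv² = ½ × 1.24 × 13.9² = 119.8 Pa.
D = q·S·CD = 119.8 × 5.24 × 0.111 = 69.7 N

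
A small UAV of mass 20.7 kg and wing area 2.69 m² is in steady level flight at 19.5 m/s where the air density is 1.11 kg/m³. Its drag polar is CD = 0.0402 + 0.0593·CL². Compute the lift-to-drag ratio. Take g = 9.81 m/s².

In steady level flight, lift balances weight: W = mg = 20.7 × 9.81 = 203.07 N.
q = ½ρv² = ½ × 1.11 × 19.5² = 211 Pa.
CL = 2W/(ρv²S) = 2×203.07/(1.11×19.5²×2.69) = 0.3577.
CD = 0.0402 + 0.0593 × 0.3577² = 0.04779.
L/D = CL/CD = 0.3577 / 0.04779 = 7.49

L/D = 7.49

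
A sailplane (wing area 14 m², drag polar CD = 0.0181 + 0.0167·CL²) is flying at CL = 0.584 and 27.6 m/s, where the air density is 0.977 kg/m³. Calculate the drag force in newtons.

D = 124 N

CD = 0.0181 + 0.0167 × 0.584² = 0.0238
D = ½ρv²S·CD = ½ × 0.977 × 27.6² × 14 × 0.0238 = 124 N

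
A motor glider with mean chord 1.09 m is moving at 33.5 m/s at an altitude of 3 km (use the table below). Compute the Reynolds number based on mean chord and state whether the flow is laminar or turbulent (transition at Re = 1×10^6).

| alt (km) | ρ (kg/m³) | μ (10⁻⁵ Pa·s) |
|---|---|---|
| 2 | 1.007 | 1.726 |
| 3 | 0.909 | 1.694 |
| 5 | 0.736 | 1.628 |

Re = 1.96×10^6 (turbulent)

At 3 km, from the table: ρ = 0.909 kg/m³, μ = 1.694×10⁻⁵ Pa·s.
Re = ρ·v·c/μ = 0.909 × 33.5 × 1.09 / (1.694×10⁻⁵) = 1.96×10^6
Since 1.96×10^6 > 1×10^6, the flow is turbulent.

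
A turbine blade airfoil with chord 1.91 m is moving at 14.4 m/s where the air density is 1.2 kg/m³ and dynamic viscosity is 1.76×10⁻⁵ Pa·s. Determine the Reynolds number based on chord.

Re = 1.88×10^6

Re = ρ·v·c/μ = 1.2 × 14.4 × 1.91 / (1.76×10⁻⁵) = 1.88×10^6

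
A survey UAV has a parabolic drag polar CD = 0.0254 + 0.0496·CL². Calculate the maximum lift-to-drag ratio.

For CD = CD0 + K·CL², (L/D)max occurs at CL* = √(CD0/K) and equals 1/(2√(K·CD0)).
(L/D)max = 1/(2√(0.0496 × 0.0254)) = 1/(2 × 0.03549) = 14.1

(L/D)max = 14.1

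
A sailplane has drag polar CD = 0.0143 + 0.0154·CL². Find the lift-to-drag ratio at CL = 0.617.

L/D = 30.6

CD = 0.0143 + 0.0154 × 0.617² = 0.02016
L/D = CL/CD = 0.617 / 0.02016 = 30.6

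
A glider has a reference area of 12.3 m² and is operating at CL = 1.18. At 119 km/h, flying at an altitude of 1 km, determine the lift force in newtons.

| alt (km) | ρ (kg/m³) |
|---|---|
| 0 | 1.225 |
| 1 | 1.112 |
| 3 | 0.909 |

At 1 km, from the table: ρ = 1.112 kg/m³.
Convert speed: v = 119 km/h ÷ 3.6 = 33.06 m/s.
L = ½ρv²S·CL = ½ × 1.112 × 33.06² × 12.3 × 1.18 = 8820 N ≈ 8.82 kN

L = 8820 N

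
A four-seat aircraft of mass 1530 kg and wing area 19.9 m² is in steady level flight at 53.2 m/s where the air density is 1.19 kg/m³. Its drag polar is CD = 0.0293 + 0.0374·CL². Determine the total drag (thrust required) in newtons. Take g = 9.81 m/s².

D = 1230 N

Weight W = mg = 1530 × 9.81 = 15009 N; in level flight L = W.
Dynamic pressure q = 0.5 × 1.19 × 53.2² = 1684 Pa.
CL = W/(q·S) = 15009 / (1684 × 19.9) = 0.4479.
CD = 0.0293 + 0.0374 × 0.4479² = 0.0368.
D = q·S·CD = 1684 × 19.9 × 0.0368 = 1233 N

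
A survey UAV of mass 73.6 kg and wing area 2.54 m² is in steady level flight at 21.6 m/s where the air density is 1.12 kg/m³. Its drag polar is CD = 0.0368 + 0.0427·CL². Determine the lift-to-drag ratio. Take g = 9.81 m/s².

Level flight ⇒ L = W = m·g = 73.6 × 9.81 = 722.02 N.
Dynamic pressure q = 0.5 × 1.12 × 21.6² = 261.3 Pa.
CL = W/(q·S) = 722.02 / (261.3 × 2.54) = 1.088.
CD = 0.0368 + 0.0427 × 1.088² = 0.08734.
L/D = CL/CD = 1.088 / 0.08734 = 12.5

L/D = 12.5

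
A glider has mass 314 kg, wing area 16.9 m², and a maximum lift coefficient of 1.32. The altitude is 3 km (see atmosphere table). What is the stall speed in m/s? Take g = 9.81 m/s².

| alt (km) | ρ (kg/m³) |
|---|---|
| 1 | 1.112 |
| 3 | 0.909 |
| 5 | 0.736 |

At 3 km, from the table: ρ = 0.909 kg/m³.
Stall occurs when L = W at CL,max. W = mg = 314 × 9.81 = 3080 N.
From L = ½ρV²S·CL,max = W: V_stall = √(2W/(ρSCL,max)) = √(2·3080/(0.909·16.9·1.32))
V_stall = √303.8 = 17.4 m/s

V_stall = 17.4 m/s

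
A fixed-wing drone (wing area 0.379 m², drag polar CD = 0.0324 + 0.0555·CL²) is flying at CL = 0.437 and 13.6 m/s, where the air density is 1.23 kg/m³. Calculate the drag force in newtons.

D = 1.85 N

CD = 0.0324 + 0.0555 × 0.437² = 0.043
D = ½ρv²S·CD = ½ × 1.23 × 13.6² × 0.379 × 0.043 = 1.85 N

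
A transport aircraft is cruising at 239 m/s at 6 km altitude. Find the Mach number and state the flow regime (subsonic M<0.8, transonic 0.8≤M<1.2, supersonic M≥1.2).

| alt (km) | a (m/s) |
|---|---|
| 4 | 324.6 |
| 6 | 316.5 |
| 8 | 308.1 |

At 6 km, from the table: a = 316.5 m/s.
M = v/a = 239 / 316.5 = 0.755
M = 0.755 → subsonic.

M = 0.755 (subsonic)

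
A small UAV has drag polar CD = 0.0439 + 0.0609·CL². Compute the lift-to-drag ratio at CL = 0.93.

L/D = 9.63

CD = 0.0439 + 0.0609 × 0.93² = 0.09657
L/D = CL/CD = 0.93 / 0.09657 = 9.63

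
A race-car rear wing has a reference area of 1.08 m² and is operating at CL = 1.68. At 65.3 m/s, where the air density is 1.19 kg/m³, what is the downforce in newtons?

L = ½ρv²S·CL = ½ × 1.19 × 65.3² × 1.08 × 1.68 = 4600 N

L = 4600 N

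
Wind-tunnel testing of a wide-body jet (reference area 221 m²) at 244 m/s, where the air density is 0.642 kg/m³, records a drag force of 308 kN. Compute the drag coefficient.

CD = 0.0729

From D = ½ρv²S·CD, rearranging gives CD = 2D/(ρv²S).
CD = 2 × 3.08×10^5 / (0.642 × 244² × 221) = 0.0729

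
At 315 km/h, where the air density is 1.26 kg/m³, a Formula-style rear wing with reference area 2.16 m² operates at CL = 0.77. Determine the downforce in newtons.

Convert speed: v = 315 km/h ÷ 3.6 = 87.5 m/s.
L = ½ρv²S·CL = ½ × 1.26 × 87.5² × 2.16 × 0.77 = 8020 N ≈ 8.02 kN

L = 8020 N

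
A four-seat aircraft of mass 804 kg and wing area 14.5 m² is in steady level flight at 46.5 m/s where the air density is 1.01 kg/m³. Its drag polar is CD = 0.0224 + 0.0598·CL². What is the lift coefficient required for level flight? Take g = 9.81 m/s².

CL = 0.498

Level flight ⇒ L = W = m·g = 804 × 9.81 = 7887.2 N.
Dynamic pressure q = 0.5 × 1.01 × 46.5² = 1092 Pa.
CL = 2W/(ρv²S) = 2×7887.2/(1.01×46.5²×14.5) = 0.4981.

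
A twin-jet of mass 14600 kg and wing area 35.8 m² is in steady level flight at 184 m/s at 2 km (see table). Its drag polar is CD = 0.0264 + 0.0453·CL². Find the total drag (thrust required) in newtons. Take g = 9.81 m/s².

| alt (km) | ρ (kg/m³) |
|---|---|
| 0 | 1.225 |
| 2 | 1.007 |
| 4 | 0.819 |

D = 17600 N

At 2 km, from the table: ρ = 1.007 kg/m³.
In steady level flight, lift balances weight: W = mg = 14600 × 9.81 = 1.4323×10^5 N.
Dynamic pressure q = 0.5 × 1.007 × 184² = 17050 Pa.
Required CL = L/(qS) = 1.4323×10^5/(17050·35.8) = 0.2347.
CD = 0.0264 + 0.0453 × 0.2347² = 0.0289.
D = q·S·CD = 17050 × 35.8 × 0.0289 = 17630 N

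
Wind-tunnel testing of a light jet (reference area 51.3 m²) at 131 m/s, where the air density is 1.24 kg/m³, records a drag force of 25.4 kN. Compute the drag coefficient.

CD = 0.0465

From D = ½ρv²S·CD, rearranging gives CD = 2D/(ρv²S).
CD = 2 × 25400 / (1.24 × 131² × 51.3) = 0.0465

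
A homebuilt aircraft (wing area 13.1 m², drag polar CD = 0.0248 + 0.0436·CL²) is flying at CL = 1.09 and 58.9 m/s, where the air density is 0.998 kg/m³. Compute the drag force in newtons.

D = 1740 N

CD = 0.0248 + 0.0436 × 1.09² = 0.0766
D = ½ρv²S·CD = ½ × 0.998 × 58.9² × 13.1 × 0.0766 = 1740 N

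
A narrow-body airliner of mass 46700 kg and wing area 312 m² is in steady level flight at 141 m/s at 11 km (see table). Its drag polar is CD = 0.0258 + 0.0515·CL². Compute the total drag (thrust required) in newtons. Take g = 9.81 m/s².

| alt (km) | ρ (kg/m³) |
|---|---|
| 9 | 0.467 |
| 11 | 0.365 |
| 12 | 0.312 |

At 11 km, from the table: ρ = 0.365 kg/m³.
Level flight ⇒ L = W = m·g = 46700 × 9.81 = 4.5813×10^5 N.
q = ½ρv² = ½ × 0.365 × 141² = 3628 Pa.
Required CL = L/(qS) = 4.5813×10^5/(3628·312) = 0.4047.
CD = 0.0258 + 0.0515 × 0.4047² = 0.03423.
D = q·S·CD = 3628 × 312 × 0.03423 = 38750 N

D = 38800 N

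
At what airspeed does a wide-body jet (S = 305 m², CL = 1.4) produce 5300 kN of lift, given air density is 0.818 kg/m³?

L = ½ρv²S·CL ⇒ v = √(2L/(ρ·S·CL))
v = √(2 × 5.3×10^6 / (0.818 × 305 × 1.4)) = √30350 = 174 m/s

v = 174 m/s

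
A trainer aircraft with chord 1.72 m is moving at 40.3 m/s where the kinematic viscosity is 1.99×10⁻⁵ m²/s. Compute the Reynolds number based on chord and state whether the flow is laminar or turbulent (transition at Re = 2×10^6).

Re = v·c/ν = 40.3 × 1.72 / (1.99×10⁻⁵) = 3.48×10^6
Since 3.48×10^6 > 2×10^6, the flow is turbulent.

Re = 3.48×10^6 (turbulent)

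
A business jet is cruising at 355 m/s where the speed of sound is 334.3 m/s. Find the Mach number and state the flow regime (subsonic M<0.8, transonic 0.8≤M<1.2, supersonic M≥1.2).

M = v/a = 355 / 334.3 = 1.06
M = 1.06 → transonic.

M = 1.06 (transonic)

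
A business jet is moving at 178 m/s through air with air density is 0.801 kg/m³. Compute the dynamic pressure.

q = ½ρv² = ½ × 0.801 × 178² = 12700 Pa

q = 12700 Pa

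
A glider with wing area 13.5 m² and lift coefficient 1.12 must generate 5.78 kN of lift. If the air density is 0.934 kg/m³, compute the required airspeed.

v = 28.6 m/s

L = ½ρv²S·CL ⇒ v = √(2L/(ρ·S·CL))
v = √(2 × 5780 / (0.934 × 13.5 × 1.12)) = √818.6 = 28.6 m/s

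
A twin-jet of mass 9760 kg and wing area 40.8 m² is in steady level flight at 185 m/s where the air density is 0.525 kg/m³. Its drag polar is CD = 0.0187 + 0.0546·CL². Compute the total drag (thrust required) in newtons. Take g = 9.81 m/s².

Weight W = mg = 9760 × 9.81 = 95746 N; in level flight L = W.
Dynamic pressure q = 0.5 × 0.525 × 185² = 8984 Pa.
CL = 2W/(ρv²S) = 2×95746/(0.525×185²×40.8) = 0.2612.
CD = 0.0187 + 0.0546 × 0.2612² = 0.02243.
D = q·S·CD = 8984 × 40.8 × 0.02243 = 8220 N

D = 8220 N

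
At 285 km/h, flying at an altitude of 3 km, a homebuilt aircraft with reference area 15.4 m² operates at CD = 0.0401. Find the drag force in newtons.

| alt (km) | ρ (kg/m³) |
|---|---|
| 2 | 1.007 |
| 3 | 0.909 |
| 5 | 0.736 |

D = 1760 N

At 3 km, from the table: ρ = 0.909 kg/m³.
Convert speed: v = 285 km/h ÷ 3.6 = 79.17 m/s.
D = ½ρv²S·CD = ½ × 0.909 × 79.17² × 15.4 × 0.0401 = 1760 N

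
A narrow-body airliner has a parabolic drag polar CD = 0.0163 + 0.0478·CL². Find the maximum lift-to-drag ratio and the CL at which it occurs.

For CD = CD0 + K·CL², (L/D)max occurs at CL* = √(CD0/K) and equals 1/(2√(K·CD0)).
(L/D)max = 1/(2√(0.0478 × 0.0163)) = 1/(2 × 0.02791) = 17.9
CL* = √(0.0163/0.0478) = 0.584

(L/D)max = 17.9, at CL = 0.584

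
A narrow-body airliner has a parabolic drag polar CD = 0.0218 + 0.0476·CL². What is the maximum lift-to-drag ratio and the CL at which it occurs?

For CD = CD0 + K·CL², (L/D)max occurs at CL* = √(CD0/K) and equals 1/(2√(K·CD0)).
(L/D)max = 1/(2√(0.0476 × 0.0218)) = 1/(2 × 0.03221) = 15.5
CL* = √(0.0218/0.0476) = 0.677

(L/D)max = 15.5, at CL = 0.677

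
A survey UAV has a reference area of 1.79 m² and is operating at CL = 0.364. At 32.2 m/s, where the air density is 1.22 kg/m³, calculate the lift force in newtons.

L = 412 N

L = ½ρv²S·CL = ½ × 1.22 × 32.2² × 1.79 × 0.364 = 412 N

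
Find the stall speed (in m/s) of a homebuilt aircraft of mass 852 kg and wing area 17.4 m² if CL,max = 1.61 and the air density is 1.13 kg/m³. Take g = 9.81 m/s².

At stall, lift equals weight: L = W = m·g = 852 × 9.81 = 8358 N.
V_stall = √(2W/(ρ·S·CL,max)) = √(2 × 8358 / (1.13 × 17.4 × 1.61))
V_stall = √528.1 = 23 m/s

V_stall = 23 m/s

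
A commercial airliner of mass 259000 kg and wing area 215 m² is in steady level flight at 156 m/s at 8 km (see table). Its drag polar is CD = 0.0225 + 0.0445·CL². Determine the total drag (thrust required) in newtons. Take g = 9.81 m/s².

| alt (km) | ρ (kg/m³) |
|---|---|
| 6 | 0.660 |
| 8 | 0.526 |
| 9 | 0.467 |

At 8 km, from the table: ρ = 0.526 kg/m³.
Level flight ⇒ L = W = m·g = 259000 × 9.81 = 2.5408×10^6 N.
q = ½ρv² = ½ × 0.526 × 156² = 6400 Pa.
CL = 2W/(ρv²S) = 2×2.5408×10^6/(0.526×156²×215) = 1.846.
CD = 0.0225 + 0.0445 × 1.846² = 0.1742.
D = q·S·CD = 6400 × 215 × 0.1742 = 2.397×10^5 N

D = 2.4×10^5 N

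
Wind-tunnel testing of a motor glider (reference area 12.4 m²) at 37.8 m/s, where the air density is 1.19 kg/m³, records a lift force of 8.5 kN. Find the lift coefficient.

CL = 0.806

From L = ½ρv²S·CL, rearranging gives CL = 2L/(ρv²S).
CL = 2 × 8500 / (1.19 × 37.8² × 12.4) = 0.806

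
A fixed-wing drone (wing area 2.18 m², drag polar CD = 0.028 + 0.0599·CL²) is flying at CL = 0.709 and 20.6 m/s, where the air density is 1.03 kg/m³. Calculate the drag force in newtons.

D = 27.7 N

CD = 0.028 + 0.0599 × 0.709² = 0.05811
D = ½ρv²S·CD = ½ × 1.03 × 20.6² × 2.18 × 0.05811 = 27.7 N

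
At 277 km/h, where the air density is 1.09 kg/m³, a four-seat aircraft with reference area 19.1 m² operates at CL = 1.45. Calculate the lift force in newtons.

L = 89400 N

Convert speed: v = 277 km/h ÷ 3.6 = 76.94 m/s.
Dynamic pressure q = ½ρv² = ½ × 1.09 × 76.94² = 3227 Pa.
L = q·S·CL = 3227 × 19.1 × 1.45 = 89400 N ≈ 89.4 kN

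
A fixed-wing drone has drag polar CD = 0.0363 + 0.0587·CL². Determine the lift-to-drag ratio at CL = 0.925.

CD = 0.0363 + 0.0587 × 0.925² = 0.08653
L/D = CL/CD = 0.925 / 0.08653 = 10.7

L/D = 10.7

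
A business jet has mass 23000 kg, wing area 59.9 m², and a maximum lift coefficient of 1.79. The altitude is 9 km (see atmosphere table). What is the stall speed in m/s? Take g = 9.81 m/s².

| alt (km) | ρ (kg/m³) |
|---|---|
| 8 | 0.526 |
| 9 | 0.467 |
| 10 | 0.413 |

V_stall = 94.9 m/s

At 9 km, from the table: ρ = 0.467 kg/m³.
Weight W = mg = 23000 × 9.81 = 2.256×10^5 N.
From L = ½ρV²S·CL,max = W: V_stall = √(2W/(ρSCL,max)) = √(2·2.256×10^5/(0.467·59.9·1.79))
V_stall = √9012 = 94.9 m/s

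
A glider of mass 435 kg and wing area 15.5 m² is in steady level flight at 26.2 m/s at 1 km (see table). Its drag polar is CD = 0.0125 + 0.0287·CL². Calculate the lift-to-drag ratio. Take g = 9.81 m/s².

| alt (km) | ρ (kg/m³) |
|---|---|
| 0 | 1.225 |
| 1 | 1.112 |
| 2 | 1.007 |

L/D = 26.3

At 1 km, from the table: ρ = 1.112 kg/m³.
In steady level flight, lift balances weight: W = mg = 435 × 9.81 = 4267.4 N.
Dynamic pressure q = 0.5 × 1.112 × 26.2² = 381.7 Pa.
Required CL = L/(qS) = 4267.4/(381.7·15.5) = 0.7214.
CD = 0.0125 + 0.0287 × 0.7214² = 0.02743.
L/D = CL/CD = 0.7214 / 0.02743 = 26.3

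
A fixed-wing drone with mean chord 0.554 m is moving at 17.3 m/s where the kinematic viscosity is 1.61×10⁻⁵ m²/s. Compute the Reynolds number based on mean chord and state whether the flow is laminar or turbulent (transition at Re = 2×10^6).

Re = 5.95×10^5 (laminar)

Re = v·c/ν = 17.3 × 0.554 / (1.61×10⁻⁵) = 5.95×10^5
Since 5.95×10^5 < 2×10^6, the flow is laminar.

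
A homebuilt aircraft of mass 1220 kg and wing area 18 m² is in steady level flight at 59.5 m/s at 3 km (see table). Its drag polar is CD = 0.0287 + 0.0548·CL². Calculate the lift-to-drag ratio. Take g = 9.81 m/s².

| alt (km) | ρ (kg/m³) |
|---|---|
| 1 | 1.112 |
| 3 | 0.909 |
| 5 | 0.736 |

L/D = 10.9

At 3 km, from the table: ρ = 0.909 kg/m³.
Level flight ⇒ L = W = m·g = 1220 × 9.81 = 11968 N.
q = ½ρv² = ½ × 0.909 × 59.5² = 1609 Pa.
CL = 2W/(ρv²S) = 2×11968/(0.909×59.5²×18) = 0.4132.
CD = 0.0287 + 0.0548 × 0.4132² = 0.03806.
L/D = CL/CD = 0.4132 / 0.03806 = 10.9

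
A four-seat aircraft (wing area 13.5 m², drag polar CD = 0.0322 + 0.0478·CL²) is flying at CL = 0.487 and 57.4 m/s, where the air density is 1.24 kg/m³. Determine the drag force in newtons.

CD = 0.0322 + 0.0478 × 0.487² = 0.04354
D = ½ρv²S·CD = ½ × 1.24 × 57.4² × 13.5 × 0.04354 = 1200 N

D = 1200 N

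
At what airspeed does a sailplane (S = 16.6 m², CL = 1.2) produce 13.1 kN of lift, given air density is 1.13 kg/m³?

v = 34.1 m/s

L = ½ρv²S·CL ⇒ v = √(2L/(ρ·S·CL))
v = √(2 × 13100 / (1.13 × 16.6 × 1.2)) = √1164 = 34.1 m/s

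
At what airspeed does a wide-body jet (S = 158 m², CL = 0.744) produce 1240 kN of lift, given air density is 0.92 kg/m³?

v = 151 m/s

L = ½ρv²S·CL ⇒ v = √(2L/(ρ·S·CL))
v = √(2 × 1.24×10^6 / (0.92 × 158 × 0.744)) = √22930 = 151 m/s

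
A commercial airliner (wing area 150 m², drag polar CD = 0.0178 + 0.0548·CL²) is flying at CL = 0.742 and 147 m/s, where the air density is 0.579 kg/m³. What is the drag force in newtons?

CD = 0.0178 + 0.0548 × 0.742² = 0.04797
D = ½ρv²S·CD = ½ × 0.579 × 147² × 150 × 0.04797 = 45000 N

D = 45000 N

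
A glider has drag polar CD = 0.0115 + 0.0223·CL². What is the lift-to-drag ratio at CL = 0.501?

CD = 0.0115 + 0.0223 × 0.501² = 0.0171
L/D = CL/CD = 0.501 / 0.0171 = 29.3

L/D = 29.3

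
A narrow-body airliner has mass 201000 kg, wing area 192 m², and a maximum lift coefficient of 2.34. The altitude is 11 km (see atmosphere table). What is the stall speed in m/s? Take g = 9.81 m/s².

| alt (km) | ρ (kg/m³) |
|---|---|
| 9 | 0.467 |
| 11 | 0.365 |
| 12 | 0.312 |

At 11 km, from the table: ρ = 0.365 kg/m³.
Stall occurs when L = W at CL,max. W = mg = 201000 × 9.81 = 1.972×10^6 N.
V_stall = √(2W/(ρ·S·CL,max)) = √(2 × 1.972×10^6 / (0.365 × 192 × 2.34))
V_stall = √24050 = 155 m/s

V_stall = 155 m/s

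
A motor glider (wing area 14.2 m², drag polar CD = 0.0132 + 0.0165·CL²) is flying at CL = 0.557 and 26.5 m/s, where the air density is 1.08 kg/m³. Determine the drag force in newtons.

CD = 0.0132 + 0.0165 × 0.557² = 0.01832
D = ½ρv²S·CD = ½ × 1.08 × 26.5² × 14.2 × 0.01832 = 98.6 N

D = 98.6 N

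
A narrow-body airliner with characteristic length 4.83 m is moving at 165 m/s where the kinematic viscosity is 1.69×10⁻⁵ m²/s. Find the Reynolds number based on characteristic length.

Re = v·c/ν = 165 × 4.83 / (1.69×10⁻⁵) = 4.72×10^7

Re = 4.72×10^7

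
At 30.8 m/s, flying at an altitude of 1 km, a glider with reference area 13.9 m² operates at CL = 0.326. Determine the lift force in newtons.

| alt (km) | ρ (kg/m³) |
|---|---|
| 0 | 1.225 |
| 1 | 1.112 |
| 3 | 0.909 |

At 1 km, from the table: ρ = 1.112 kg/m³.
L = ½ρv²S·CL = ½ × 1.112 × 30.8² × 13.9 × 0.326 = 2390 N

L = 2390 N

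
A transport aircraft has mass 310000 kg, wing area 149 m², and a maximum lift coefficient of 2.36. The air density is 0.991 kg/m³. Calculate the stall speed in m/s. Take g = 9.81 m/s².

V_stall = 132 m/s

At stall, lift equals weight: L = W = m·g = 310000 × 9.81 = 3.041×10^6 N.
V_stall = √(2W/(ρ·S·CL,max)) = √(2 × 3.041×10^6 / (0.991 × 149 × 2.36))
V_stall = √17450 = 132 m/s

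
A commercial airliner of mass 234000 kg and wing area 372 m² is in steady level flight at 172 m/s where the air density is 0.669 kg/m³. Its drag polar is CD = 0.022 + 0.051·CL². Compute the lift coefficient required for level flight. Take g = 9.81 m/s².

Weight W = mg = 234000 × 9.81 = 2.2955×10^6 N; in level flight L = W.
Dynamic pressure q = 0.5 × 0.669 × 172² = 9896 Pa.
CL = W/(q·S) = 2.2955×10^6 / (9896 × 372) = 0.6236.

CL = 0.624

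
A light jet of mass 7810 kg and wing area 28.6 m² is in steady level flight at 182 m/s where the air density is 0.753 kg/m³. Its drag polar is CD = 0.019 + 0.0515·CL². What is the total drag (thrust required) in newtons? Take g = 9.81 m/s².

D = 7620 N

In steady level flight, lift balances weight: W = mg = 7810 × 9.81 = 76616 N.
q = ½ρv² = ½ × 0.753 × 182² = 12470 Pa.
CL = 2W/(ρv²S) = 2×76616/(0.753×182²×28.6) = 0.2148.
CD = 0.019 + 0.0515 × 0.2148² = 0.02138.
D = q·S·CD = 12470 × 28.6 × 0.02138 = 7624 N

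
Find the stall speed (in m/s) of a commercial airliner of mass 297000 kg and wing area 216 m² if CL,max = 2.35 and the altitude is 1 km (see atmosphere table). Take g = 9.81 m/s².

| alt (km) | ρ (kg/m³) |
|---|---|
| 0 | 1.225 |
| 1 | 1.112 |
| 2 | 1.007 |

V_stall = 102 m/s

At 1 km, from the table: ρ = 1.112 kg/m³.
Stall occurs when L = W at CL,max. W = mg = 297000 × 9.81 = 2.914×10^6 N.
From L = ½ρV²S·CL,max = W: V_stall = √(2W/(ρSCL,max)) = √(2·2.914×10^6/(1.112·216·2.35))
V_stall = √10320 = 102 m/s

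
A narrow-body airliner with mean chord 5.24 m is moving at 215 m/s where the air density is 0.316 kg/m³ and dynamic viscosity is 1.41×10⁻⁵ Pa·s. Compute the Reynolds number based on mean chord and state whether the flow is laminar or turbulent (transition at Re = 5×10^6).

Re = 2.52×10^7 (turbulent)

Re = ρ·v·c/μ = 0.316 × 215 × 5.24 / (1.41×10⁻⁵) = 2.52×10^7
Since 2.52×10^7 > 5×10^6, the flow is turbulent.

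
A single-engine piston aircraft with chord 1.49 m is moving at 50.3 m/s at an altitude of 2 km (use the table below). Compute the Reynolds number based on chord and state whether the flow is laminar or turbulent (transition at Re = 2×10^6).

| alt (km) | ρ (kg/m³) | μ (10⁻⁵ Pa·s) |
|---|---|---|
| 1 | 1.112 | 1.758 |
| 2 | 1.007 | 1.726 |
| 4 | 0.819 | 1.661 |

At 2 km, from the table: ρ = 1.007 kg/m³, μ = 1.726×10⁻⁵ Pa·s.
Re = ρ·v·c/μ = 1.007 × 50.3 × 1.49 / (1.726×10⁻⁵) = 4.37×10^6
Since 4.37×10^6 > 2×10^6, the flow is turbulent.

Re = 4.37×10^6 (turbulent)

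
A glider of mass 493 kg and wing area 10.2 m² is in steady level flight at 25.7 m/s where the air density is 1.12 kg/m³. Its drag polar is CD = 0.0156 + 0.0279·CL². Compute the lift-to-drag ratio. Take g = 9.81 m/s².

In steady level flight, lift balances weight: W = mg = 493 × 9.81 = 4836.3 N.
Dynamic pressure q = 0.5 × 1.12 × 25.7² = 369.9 Pa.
CL = W/(q·S) = 4836.3 / (369.9 × 10.2) = 1.282.
CD = 0.0156 + 0.0279 × 1.282² = 0.06145.
L/D = CL/CD = 1.282 / 0.06145 = 20.9

L/D = 20.9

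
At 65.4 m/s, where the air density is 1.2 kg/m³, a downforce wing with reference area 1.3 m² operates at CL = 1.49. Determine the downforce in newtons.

L = 4970 N

Dynamic pressure q = ½ρv² = ½ × 1.2 × 65.4² = 2566 Pa.
L = q·S·CL = 2566 × 1.3 × 1.49 = 4970 N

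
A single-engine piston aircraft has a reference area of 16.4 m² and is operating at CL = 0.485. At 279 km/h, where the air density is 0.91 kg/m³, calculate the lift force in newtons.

L = 21700 N

Convert speed: v = 279 km/h ÷ 3.6 = 77.5 m/s.
Dynamic pressure q = ½ρv² = ½ × 0.91 × 77.5² = 2733 Pa.
L = q·S·CL = 2733 × 16.4 × 0.485 = 21700 N ≈ 21.7 kN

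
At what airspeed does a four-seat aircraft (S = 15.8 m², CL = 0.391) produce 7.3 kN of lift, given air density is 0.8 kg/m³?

v = 54.4 m/s

L = ½ρv²S·CL ⇒ v = √(2L/(ρ·S·CL))
v = √(2 × 7300 / (0.8 × 15.8 × 0.391)) = √2954 = 54.4 m/s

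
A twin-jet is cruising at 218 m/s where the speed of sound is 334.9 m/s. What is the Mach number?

M = v/a = 218 / 334.9 = 0.651

M = 0.651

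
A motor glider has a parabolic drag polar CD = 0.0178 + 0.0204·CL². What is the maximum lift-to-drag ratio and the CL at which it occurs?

For CD = CD0 + K·CL², (L/D)max occurs at CL* = √(CD0/K) and equals 1/(2√(K·CD0)).
(L/D)max = 1/(2√(0.0204 × 0.0178)) = 1/(2 × 0.01906) = 26.2
CL* = √(0.0178/0.0204) = 0.934

(L/D)max = 26.2, at CL = 0.934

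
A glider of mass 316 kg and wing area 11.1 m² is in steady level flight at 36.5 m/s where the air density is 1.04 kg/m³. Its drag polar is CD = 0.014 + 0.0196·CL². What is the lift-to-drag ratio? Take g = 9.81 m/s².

In steady level flight, lift balances weight: W = mg = 316 × 9.81 = 3100 N.
Dynamic pressure q = 0.5 × 1.04 × 36.5² = 692.8 Pa.
Required CL = L/(qS) = 3100/(692.8·11.1) = 0.4031.
CD = 0.014 + 0.0196 × 0.4031² = 0.01719.
L/D = CL/CD = 0.4031 / 0.01719 = 23.5

L/D = 23.5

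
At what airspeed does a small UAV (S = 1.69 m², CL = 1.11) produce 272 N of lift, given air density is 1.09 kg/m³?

v = 16.3 m/s

L = ½ρv²S·CL ⇒ v = √(2L/(ρ·S·CL))
v = √(2 × 272 / (1.09 × 1.69 × 1.11)) = √266 = 16.3 m/s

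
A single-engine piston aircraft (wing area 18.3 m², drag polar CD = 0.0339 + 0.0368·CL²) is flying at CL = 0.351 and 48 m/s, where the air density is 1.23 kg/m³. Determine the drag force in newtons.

D = 997 N

CD = 0.0339 + 0.0368 × 0.351² = 0.03843
D = ½ρv²S·CD = ½ × 1.23 × 48² × 18.3 × 0.03843 = 997 N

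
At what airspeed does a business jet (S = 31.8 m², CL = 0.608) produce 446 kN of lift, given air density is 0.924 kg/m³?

L = ½ρv²S·CL ⇒ v = √(2L/(ρ·S·CL))
v = √(2 × 4.46×10^5 / (0.924 × 31.8 × 0.608)) = √49930 = 223 m/s

v = 223 m/s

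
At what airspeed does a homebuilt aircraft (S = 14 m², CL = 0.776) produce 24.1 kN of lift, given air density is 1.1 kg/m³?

v = 63.5 m/s

L = ½ρv²S·CL ⇒ v = √(2L/(ρ·S·CL))
v = √(2 × 24100 / (1.1 × 14 × 0.776)) = √4033 = 63.5 m/s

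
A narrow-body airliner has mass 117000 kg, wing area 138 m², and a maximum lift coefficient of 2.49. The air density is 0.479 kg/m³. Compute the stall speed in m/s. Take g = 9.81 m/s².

V_stall = 118 m/s

Stall occurs when L = W at CL,max. W = mg = 117000 × 9.81 = 1.148×10^6 N.
V_stall = √(2W/(ρ·S·CL,max)) = √(2 × 1.148×10^6 / (0.479 × 138 × 2.49))
V_stall = √13950 = 118 m/s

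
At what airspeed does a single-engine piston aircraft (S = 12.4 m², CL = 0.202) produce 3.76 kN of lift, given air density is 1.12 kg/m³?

L = ½ρv²S·CL ⇒ v = √(2L/(ρ·S·CL))
v = √(2 × 3760 / (1.12 × 12.4 × 0.202)) = √2681 = 51.8 m/s

v = 51.8 m/s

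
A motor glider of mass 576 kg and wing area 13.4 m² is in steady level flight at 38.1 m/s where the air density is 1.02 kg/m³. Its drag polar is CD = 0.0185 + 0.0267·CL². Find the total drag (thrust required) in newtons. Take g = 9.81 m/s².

Weight W = mg = 576 × 9.81 = 5650.6 N; in level flight L = W.
Dynamic pressure q = 0.5 × 1.02 × 38.1² = 740.3 Pa.
Required CL = L/(qS) = 5650.6/(740.3·13.4) = 0.5696.
CD = 0.0185 + 0.0267 × 0.5696² = 0.02716.
D = q·S·CD = 740.3 × 13.4 × 0.02716 = 269.5 N

D = 269 N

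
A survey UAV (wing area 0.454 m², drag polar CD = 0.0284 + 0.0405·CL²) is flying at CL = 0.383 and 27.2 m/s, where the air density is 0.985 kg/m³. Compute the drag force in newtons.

D = 5.68 N

CD = 0.0284 + 0.0405 × 0.383² = 0.03434
D = ½ρv²S·CD = ½ × 0.985 × 27.2² × 0.454 × 0.03434 = 5.68 N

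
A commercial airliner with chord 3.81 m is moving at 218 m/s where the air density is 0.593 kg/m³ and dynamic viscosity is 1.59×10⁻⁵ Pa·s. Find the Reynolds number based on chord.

Re = ρ·v·c/μ = 0.593 × 218 × 3.81 / (1.59×10⁻⁵) = 3.1×10^7

Re = 3.1×10^7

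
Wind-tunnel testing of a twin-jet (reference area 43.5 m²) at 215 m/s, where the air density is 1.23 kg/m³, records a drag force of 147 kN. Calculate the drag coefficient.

From D = ½ρv²S·CD, rearranging gives CD = 2D/(ρv²S).
CD = 2 × 1.47×10^5 / (1.23 × 215² × 43.5) = 0.119

CD = 0.119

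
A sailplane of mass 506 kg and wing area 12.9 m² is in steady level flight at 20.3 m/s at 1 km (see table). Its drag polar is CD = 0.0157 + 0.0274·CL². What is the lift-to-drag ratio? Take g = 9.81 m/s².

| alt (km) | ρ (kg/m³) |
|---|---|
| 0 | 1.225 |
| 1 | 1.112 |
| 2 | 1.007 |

At 1 km, from the table: ρ = 1.112 kg/m³.
Weight W = mg = 506 × 9.81 = 4963.9 N; in level flight L = W.
Dynamic pressure q = 0.5 × 1.112 × 20.3² = 229.1 Pa.
CL = 2W/(ρv²S) = 2×4963.9/(1.112×20.3²×12.9) = 1.679.
CD = 0.0157 + 0.0274 × 1.679² = 0.09298.
L/D = CL/CD = 1.679 / 0.09298 = 18.1

L/D = 18.1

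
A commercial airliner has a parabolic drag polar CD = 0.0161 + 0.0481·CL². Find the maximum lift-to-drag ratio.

(L/D)max = 18

For CD = CD0 + K·CL², (L/D)max occurs at CL* = √(CD0/K) and equals 1/(2√(K·CD0)).
(L/D)max = 1/(2√(0.0481 × 0.0161)) = 1/(2 × 0.02783) = 18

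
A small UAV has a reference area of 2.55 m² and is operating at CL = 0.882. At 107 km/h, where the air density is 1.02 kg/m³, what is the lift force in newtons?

L = 1010 N

Convert speed: v = 107 km/h ÷ 3.6 = 29.72 m/s.
L = ½ρv²S·CL = ½ × 1.02 × 29.72² × 2.55 × 0.882 = 1010 N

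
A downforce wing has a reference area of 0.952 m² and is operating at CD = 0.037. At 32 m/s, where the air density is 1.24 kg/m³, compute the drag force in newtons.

Dynamic pressure q = ½ρv² = ½ × 1.24 × 32² = 634.9 Pa.
D = q·S·CD = 634.9 × 0.952 × 0.037 = 22.4 N

D = 22.4 N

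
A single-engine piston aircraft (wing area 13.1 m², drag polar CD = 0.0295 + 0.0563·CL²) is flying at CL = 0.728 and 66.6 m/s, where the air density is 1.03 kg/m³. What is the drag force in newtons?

D = 1780 N

CD = 0.0295 + 0.0563 × 0.728² = 0.05934
D = ½ρv²S·CD = ½ × 1.03 × 66.6² × 13.1 × 0.05934 = 1780 N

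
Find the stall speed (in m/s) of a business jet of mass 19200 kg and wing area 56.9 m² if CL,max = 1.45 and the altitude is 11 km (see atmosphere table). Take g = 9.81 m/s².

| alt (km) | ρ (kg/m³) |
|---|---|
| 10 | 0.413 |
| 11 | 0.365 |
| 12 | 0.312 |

V_stall = 112 m/s

At 11 km, from the table: ρ = 0.365 kg/m³.
Weight W = mg = 19200 × 9.81 = 1.884×10^5 N.
From L = ½ρV²S·CL,max = W: V_stall = √(2W/(ρSCL,max)) = √(2·1.884×10^5/(0.365·56.9·1.45))
V_stall = √12510 = 112 m/s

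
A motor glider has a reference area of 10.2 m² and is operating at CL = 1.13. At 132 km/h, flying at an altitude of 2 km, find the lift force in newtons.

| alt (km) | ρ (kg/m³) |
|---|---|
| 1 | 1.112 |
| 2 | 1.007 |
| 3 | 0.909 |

At 2 km, from the table: ρ = 1.007 kg/m³.
Convert speed: v = 132 km/h ÷ 3.6 = 36.67 m/s.
L = ½ρv²S·CL = ½ × 1.007 × 36.67² × 10.2 × 1.13 = 7800 N ≈ 7.8 kN

L = 7800 N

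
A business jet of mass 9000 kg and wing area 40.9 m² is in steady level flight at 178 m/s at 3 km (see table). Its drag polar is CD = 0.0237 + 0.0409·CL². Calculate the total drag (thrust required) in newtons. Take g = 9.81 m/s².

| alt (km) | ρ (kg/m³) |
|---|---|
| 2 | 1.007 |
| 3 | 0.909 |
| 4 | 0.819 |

D = 14500 N

At 3 km, from the table: ρ = 0.909 kg/m³.
Weight W = mg = 9000 × 9.81 = 88290 N; in level flight L = W.
q = ½ρv² = ½ × 0.909 × 178² = 14400 Pa.
CL = 2W/(ρv²S) = 2×88290/(0.909×178²×40.9) = 0.1499.
CD = 0.0237 + 0.0409 × 0.1499² = 0.02462.
D = q·S·CD = 14400 × 40.9 × 0.02462 = 14500 N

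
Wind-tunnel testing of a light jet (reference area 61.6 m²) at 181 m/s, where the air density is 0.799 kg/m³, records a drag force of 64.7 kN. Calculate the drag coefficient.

From D = ½ρv²S·CD, rearranging gives CD = 2D/(ρv²S).
CD = 2 × 64700 / (0.799 × 181² × 61.6) = 0.0803

CD = 0.0803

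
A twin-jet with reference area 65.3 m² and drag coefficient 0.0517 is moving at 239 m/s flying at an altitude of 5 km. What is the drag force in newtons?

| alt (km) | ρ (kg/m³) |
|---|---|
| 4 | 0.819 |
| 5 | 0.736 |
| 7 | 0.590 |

At 5 km, from the table: ρ = 0.736 kg/m³.
Dynamic pressure q = ½ρv² = ½ × 0.736 × 239² = 21020 Pa.
D = q·S·CD = 21020 × 65.3 × 0.0517 = 71000 N ≈ 71 kN

D = 71000 N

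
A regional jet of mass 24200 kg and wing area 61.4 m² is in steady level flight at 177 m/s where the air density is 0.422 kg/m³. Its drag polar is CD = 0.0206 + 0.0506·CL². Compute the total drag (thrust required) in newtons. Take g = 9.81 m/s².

Weight W = mg = 24200 × 9.81 = 2.374×10^5 N; in level flight L = W.
q = ½ρv² = ½ × 0.422 × 177² = 6610 Pa.
CL = 2W/(ρv²S) = 2×2.374×10^5/(0.422×177²×61.4) = 0.5849.
CD = 0.0206 + 0.0506 × 0.5849² = 0.03791.
D = q·S·CD = 6610 × 61.4 × 0.03791 = 15390 N

D = 15400 N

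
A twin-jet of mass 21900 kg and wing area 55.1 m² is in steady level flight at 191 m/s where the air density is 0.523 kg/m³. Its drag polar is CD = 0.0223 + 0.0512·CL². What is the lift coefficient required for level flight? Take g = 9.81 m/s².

CL = 0.409

In steady level flight, lift balances weight: W = mg = 21900 × 9.81 = 2.1484×10^5 N.
Dynamic pressure q = 0.5 × 0.523 × 191² = 9540 Pa.
CL = W/(q·S) = 2.1484×10^5 / (9540 × 55.1) = 0.4087.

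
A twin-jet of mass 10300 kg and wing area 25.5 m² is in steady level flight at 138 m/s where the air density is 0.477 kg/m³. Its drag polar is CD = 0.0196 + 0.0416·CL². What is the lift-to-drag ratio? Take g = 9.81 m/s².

Weight W = mg = 10300 × 9.81 = 1.0104×10^5 N; in level flight L = W.
q = ½ρv² = ½ × 0.477 × 138² = 4542 Pa.
CL = 2W/(ρv²S) = 2×1.0104×10^5/(0.477×138²×25.5) = 0.8724.
CD = 0.0196 + 0.0416 × 0.8724² = 0.05126.
L/D = CL/CD = 0.8724 / 0.05126 = 17

L/D = 17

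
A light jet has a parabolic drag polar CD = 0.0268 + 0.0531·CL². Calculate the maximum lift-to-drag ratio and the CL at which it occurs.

(L/D)max = 13.3, at CL = 0.71

For CD = CD0 + K·CL², (L/D)max occurs at CL* = √(CD0/K) and equals 1/(2√(K·CD0)).
(L/D)max = 1/(2√(0.0531 × 0.0268)) = 1/(2 × 0.03772) = 13.3
CL* = √(0.0268/0.0531) = 0.71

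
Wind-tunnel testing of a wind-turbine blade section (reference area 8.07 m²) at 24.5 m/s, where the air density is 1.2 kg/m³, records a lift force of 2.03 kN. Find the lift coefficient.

CL = 0.698

From L = ½ρv²S·CL, rearranging gives CL = 2L/(ρv²S).
CL = 2 × 2030 / (1.2 × 24.5² × 8.07) = 0.698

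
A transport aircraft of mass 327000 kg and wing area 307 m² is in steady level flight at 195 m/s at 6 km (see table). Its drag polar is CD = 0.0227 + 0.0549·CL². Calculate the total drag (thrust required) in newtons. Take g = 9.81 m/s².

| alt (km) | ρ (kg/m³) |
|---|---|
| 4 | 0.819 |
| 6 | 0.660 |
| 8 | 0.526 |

At 6 km, from the table: ρ = 0.660 kg/m³.
Weight W = mg = 327000 × 9.81 = 3.2079×10^6 N; in level flight L = W.
q = ½ρv² = ½ × 0.66 × 195² = 12550 Pa.
Required CL = L/(qS) = 3.2079×10^6/(12550·307) = 0.8327.
CD = 0.0227 + 0.0549 × 0.8327² = 0.06077.
D = q·S·CD = 12550 × 307 × 0.06077 = 2.341×10^5 N

D = 2.34×10^5 N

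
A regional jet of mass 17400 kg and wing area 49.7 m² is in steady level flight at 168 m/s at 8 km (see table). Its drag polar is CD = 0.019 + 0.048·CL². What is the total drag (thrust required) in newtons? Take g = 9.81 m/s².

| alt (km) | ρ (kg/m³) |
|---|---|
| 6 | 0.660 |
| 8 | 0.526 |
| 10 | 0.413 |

D = 10800 N

At 8 km, from the table: ρ = 0.526 kg/m³.
Weight W = mg = 17400 × 9.81 = 1.7069×10^5 N; in level flight L = W.
q = ½ρv² = ½ × 0.526 × 168² = 7423 Pa.
CL = 2W/(ρv²S) = 2×1.7069×10^5/(0.526×168²×49.7) = 0.4627.
CD = 0.019 + 0.048 × 0.4627² = 0.02928.
D = q·S·CD = 7423 × 49.7 × 0.02928 = 10800 N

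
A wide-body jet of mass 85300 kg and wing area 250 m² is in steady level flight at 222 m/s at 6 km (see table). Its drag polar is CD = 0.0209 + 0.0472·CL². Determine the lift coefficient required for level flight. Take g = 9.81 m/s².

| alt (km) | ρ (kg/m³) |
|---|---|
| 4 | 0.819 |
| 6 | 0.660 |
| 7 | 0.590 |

CL = 0.206

At 6 km, from the table: ρ = 0.660 kg/m³.
In steady level flight, lift balances weight: W = mg = 85300 × 9.81 = 8.3679×10^5 N.
q = ½ρv² = ½ × 0.66 × 222² = 16260 Pa.
CL = 2W/(ρv²S) = 2×8.3679×10^5/(0.66×222²×250) = 0.2058.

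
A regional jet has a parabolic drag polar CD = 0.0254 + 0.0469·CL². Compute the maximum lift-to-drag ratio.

(L/D)max = 14.5

For CD = CD0 + K·CL², (L/D)max occurs at CL* = √(CD0/K) and equals 1/(2√(K·CD0)).
(L/D)max = 1/(2√(0.0469 × 0.0254)) = 1/(2 × 0.03451) = 14.5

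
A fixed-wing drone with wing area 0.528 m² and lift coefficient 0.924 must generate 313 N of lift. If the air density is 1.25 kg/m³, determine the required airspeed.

v = 32 m/s

L = ½ρv²S·CL ⇒ v = √(2L/(ρ·S·CL))
v = √(2 × 313 / (1.25 × 0.528 × 0.924)) = √1026 = 32 m/s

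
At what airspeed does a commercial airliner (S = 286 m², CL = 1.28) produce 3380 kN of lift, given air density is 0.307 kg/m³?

L = ½ρv²S·CL ⇒ v = √(2L/(ρ·S·CL))
v = √(2 × 3.38×10^6 / (0.307 × 286 × 1.28)) = √60150 = 245 m/s

v = 245 m/s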